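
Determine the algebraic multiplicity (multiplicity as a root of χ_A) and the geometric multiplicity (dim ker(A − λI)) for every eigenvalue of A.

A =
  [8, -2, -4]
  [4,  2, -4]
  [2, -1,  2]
λ = 4: alg = 3, geom = 2

Step 1 — factor the characteristic polynomial to read off the algebraic multiplicities:
  χ_A(x) = (x - 4)^3

Step 2 — compute geometric multiplicities via the rank-nullity identity g(λ) = n − rank(A − λI):
  rank(A − (4)·I) = 1, so dim ker(A − (4)·I) = n − 1 = 2

Summary:
  λ = 4: algebraic multiplicity = 3, geometric multiplicity = 2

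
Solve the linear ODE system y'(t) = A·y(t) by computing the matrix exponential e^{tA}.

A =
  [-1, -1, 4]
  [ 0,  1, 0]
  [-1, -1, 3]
e^{tA} =
  [-2*t*exp(t) + exp(t), -t^2*exp(t) - t*exp(t), 4*t*exp(t)]
  [0, exp(t), 0]
  [-t*exp(t), -t^2*exp(t)/2 - t*exp(t), 2*t*exp(t) + exp(t)]

Strategy: write A = P · J · P⁻¹ where J is a Jordan canonical form, so e^{tA} = P · e^{tJ} · P⁻¹, and e^{tJ} can be computed block-by-block.

A has Jordan form
J =
  [1, 1, 0]
  [0, 1, 1]
  [0, 0, 1]
(up to reordering of blocks).

Per-block formulas:
  For a 3×3 Jordan block J_3(1): exp(t · J_3(1)) = e^(1t)·(I + t·N + (t^2/2)·N^2), where N is the 3×3 nilpotent shift.

After assembling e^{tJ} and conjugating by P, we get:

e^{tA} =
  [-2*t*exp(t) + exp(t), -t^2*exp(t) - t*exp(t), 4*t*exp(t)]
  [0, exp(t), 0]
  [-t*exp(t), -t^2*exp(t)/2 - t*exp(t), 2*t*exp(t) + exp(t)]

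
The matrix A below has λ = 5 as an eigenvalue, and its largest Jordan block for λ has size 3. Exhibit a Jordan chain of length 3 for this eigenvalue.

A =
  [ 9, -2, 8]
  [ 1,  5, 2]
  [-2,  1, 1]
A Jordan chain for λ = 5 of length 3:
v_1 = (-2, 0, 1)ᵀ
v_2 = (4, 1, -2)ᵀ
v_3 = (1, 0, 0)ᵀ

Let N = A − (5)·I. We want v_3 with N^3 v_3 = 0 but N^2 v_3 ≠ 0; then v_{j-1} := N · v_j for j = 3, …, 2.

Pick v_3 = (1, 0, 0)ᵀ.
Then v_2 = N · v_3 = (4, 1, -2)ᵀ.
Then v_1 = N · v_2 = (-2, 0, 1)ᵀ.

Sanity check: (A − (5)·I) v_1 = (0, 0, 0)ᵀ = 0. ✓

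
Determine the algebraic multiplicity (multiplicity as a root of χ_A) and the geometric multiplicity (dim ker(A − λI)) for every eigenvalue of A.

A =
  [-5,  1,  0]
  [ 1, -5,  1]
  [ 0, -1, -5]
λ = -5: alg = 3, geom = 1

Step 1 — factor the characteristic polynomial to read off the algebraic multiplicities:
  χ_A(x) = (x + 5)^3

Step 2 — compute geometric multiplicities via the rank-nullity identity g(λ) = n − rank(A − λI):
  rank(A − (-5)·I) = 2, so dim ker(A − (-5)·I) = n − 2 = 1

Summary:
  λ = -5: algebraic multiplicity = 3, geometric multiplicity = 1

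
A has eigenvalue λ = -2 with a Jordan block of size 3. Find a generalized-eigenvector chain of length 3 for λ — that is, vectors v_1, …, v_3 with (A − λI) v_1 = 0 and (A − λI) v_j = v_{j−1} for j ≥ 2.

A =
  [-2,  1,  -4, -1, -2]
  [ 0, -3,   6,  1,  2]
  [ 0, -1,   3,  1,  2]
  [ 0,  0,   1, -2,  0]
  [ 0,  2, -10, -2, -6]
A Jordan chain for λ = -2 of length 3:
v_1 = (-1, -1, 0, -1, 0)ᵀ
v_2 = (1, -1, -1, 0, 2)ᵀ
v_3 = (0, 1, 0, 0, 0)ᵀ

Let N = A − (-2)·I. We want v_3 with N^3 v_3 = 0 but N^2 v_3 ≠ 0; then v_{j-1} := N · v_j for j = 3, …, 2.

Pick v_3 = (0, 1, 0, 0, 0)ᵀ.
Then v_2 = N · v_3 = (1, -1, -1, 0, 2)ᵀ.
Then v_1 = N · v_2 = (-1, -1, 0, -1, 0)ᵀ.

Sanity check: (A − (-2)·I) v_1 = (0, 0, 0, 0, 0)ᵀ = 0. ✓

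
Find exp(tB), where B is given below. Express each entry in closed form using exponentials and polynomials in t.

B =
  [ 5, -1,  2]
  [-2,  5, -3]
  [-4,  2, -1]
e^{tB} =
  [-t^2*exp(3*t) + 2*t*exp(3*t) + exp(3*t), -t*exp(3*t), -t^2*exp(3*t)/2 + 2*t*exp(3*t)]
  [2*t^2*exp(3*t) - 2*t*exp(3*t), 2*t*exp(3*t) + exp(3*t), t^2*exp(3*t) - 3*t*exp(3*t)]
  [2*t^2*exp(3*t) - 4*t*exp(3*t), 2*t*exp(3*t), t^2*exp(3*t) - 4*t*exp(3*t) + exp(3*t)]

Strategy: write B = P · J · P⁻¹ where J is a Jordan canonical form, so e^{tB} = P · e^{tJ} · P⁻¹, and e^{tJ} can be computed block-by-block.

B has Jordan form
J =
  [3, 1, 0]
  [0, 3, 1]
  [0, 0, 3]
(up to reordering of blocks).

Per-block formulas:
  For a 3×3 Jordan block J_3(3): exp(t · J_3(3)) = e^(3t)·(I + t·N + (t^2/2)·N^2), where N is the 3×3 nilpotent shift.

After assembling e^{tJ} and conjugating by P, we get:

e^{tB} =
  [-t^2*exp(3*t) + 2*t*exp(3*t) + exp(3*t), -t*exp(3*t), -t^2*exp(3*t)/2 + 2*t*exp(3*t)]
  [2*t^2*exp(3*t) - 2*t*exp(3*t), 2*t*exp(3*t) + exp(3*t), t^2*exp(3*t) - 3*t*exp(3*t)]
  [2*t^2*exp(3*t) - 4*t*exp(3*t), 2*t*exp(3*t), t^2*exp(3*t) - 4*t*exp(3*t) + exp(3*t)]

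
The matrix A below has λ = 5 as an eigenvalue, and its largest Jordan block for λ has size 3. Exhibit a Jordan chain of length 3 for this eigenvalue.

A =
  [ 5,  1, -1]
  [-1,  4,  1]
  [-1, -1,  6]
A Jordan chain for λ = 5 of length 3:
v_1 = (0, -1, -1)ᵀ
v_2 = (1, -1, -1)ᵀ
v_3 = (0, 1, 0)ᵀ

Let N = A − (5)·I. We want v_3 with N^3 v_3 = 0 but N^2 v_3 ≠ 0; then v_{j-1} := N · v_j for j = 3, …, 2.

Pick v_3 = (0, 1, 0)ᵀ.
Then v_2 = N · v_3 = (1, -1, -1)ᵀ.
Then v_1 = N · v_2 = (0, -1, -1)ᵀ.

Sanity check: (A − (5)·I) v_1 = (0, 0, 0)ᵀ = 0. ✓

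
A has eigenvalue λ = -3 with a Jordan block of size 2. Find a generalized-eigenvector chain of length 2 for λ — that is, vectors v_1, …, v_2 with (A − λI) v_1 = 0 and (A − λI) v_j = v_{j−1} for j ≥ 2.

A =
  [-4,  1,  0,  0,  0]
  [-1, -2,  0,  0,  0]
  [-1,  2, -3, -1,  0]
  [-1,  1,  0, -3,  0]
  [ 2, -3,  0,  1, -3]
A Jordan chain for λ = -3 of length 2:
v_1 = (-1, -1, -1, -1, 2)ᵀ
v_2 = (1, 0, 0, 0, 0)ᵀ

Let N = A − (-3)·I. We want v_2 with N^2 v_2 = 0 but N^1 v_2 ≠ 0; then v_{j-1} := N · v_j for j = 2, …, 2.

Pick v_2 = (1, 0, 0, 0, 0)ᵀ.
Then v_1 = N · v_2 = (-1, -1, -1, -1, 2)ᵀ.

Sanity check: (A − (-3)·I) v_1 = (0, 0, 0, 0, 0)ᵀ = 0. ✓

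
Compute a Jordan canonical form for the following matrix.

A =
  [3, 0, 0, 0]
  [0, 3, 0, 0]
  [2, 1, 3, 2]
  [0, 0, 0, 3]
J_2(3) ⊕ J_1(3) ⊕ J_1(3)

The characteristic polynomial is
  det(x·I − A) = x^4 - 12*x^3 + 54*x^2 - 108*x + 81 = (x - 3)^4

Eigenvalues and multiplicities (the geometric multiplicity of λ is n − rank(A − λI), which equals the number of Jordan blocks for λ):
  λ = 3: algebraic multiplicity = 4, geometric multiplicity = 3

Determining the block sizes for each eigenvalue:
  λ = 3: 3 blocks summing to 4 forces exactly one block of size 2 and the rest size 1 → block sizes [2, 1, 1]

Assembling the blocks gives a Jordan form
J =
  [3, 1, 0, 0]
  [0, 3, 0, 0]
  [0, 0, 3, 0]
  [0, 0, 0, 3]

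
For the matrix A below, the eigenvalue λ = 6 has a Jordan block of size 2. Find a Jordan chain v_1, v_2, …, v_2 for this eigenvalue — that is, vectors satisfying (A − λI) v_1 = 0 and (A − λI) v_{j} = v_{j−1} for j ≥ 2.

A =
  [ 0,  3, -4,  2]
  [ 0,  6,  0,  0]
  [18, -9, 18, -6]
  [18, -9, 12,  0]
A Jordan chain for λ = 6 of length 2:
v_1 = (-6, 0, 18, 18)ᵀ
v_2 = (1, 0, 0, 0)ᵀ

Let N = A − (6)·I. We want v_2 with N^2 v_2 = 0 but N^1 v_2 ≠ 0; then v_{j-1} := N · v_j for j = 2, …, 2.

Pick v_2 = (1, 0, 0, 0)ᵀ.
Then v_1 = N · v_2 = (-6, 0, 18, 18)ᵀ.

Sanity check: (A − (6)·I) v_1 = (0, 0, 0, 0)ᵀ = 0. ✓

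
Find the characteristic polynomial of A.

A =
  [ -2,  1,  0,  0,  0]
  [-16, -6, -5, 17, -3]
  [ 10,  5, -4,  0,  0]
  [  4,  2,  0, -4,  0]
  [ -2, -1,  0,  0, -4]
x^5 + 20*x^4 + 160*x^3 + 640*x^2 + 1280*x + 1024

Expanding det(x·I − A) (e.g. by cofactor expansion or by noting that A is similar to its Jordan form J, which has the same characteristic polynomial as A) gives
  χ_A(x) = x^5 + 20*x^4 + 160*x^3 + 640*x^2 + 1280*x + 1024
which factors as (x + 4)^5. The eigenvalues (with algebraic multiplicities) are λ = -4 with multiplicity 5.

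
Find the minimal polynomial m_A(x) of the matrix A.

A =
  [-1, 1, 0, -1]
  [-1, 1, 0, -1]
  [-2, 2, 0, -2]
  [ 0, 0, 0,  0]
x^2

The characteristic polynomial is χ_A(x) = x^4, so the eigenvalues are known. The minimal polynomial is
  m_A(x) = Π_λ (x − λ)^{k_λ}
where k_λ is the size of the *largest* Jordan block for λ (equivalently, the smallest k with (A − λI)^k v = 0 for every generalised eigenvector v of λ).

  λ = 0: largest Jordan block has size 2, contributing (x − 0)^2

So m_A(x) = x^2 = x^2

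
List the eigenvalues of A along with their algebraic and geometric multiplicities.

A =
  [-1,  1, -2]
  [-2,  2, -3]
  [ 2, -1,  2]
λ = 1: alg = 3, geom = 1

Step 1 — factor the characteristic polynomial to read off the algebraic multiplicities:
  χ_A(x) = (x - 1)^3

Step 2 — compute geometric multiplicities via the rank-nullity identity g(λ) = n − rank(A − λI):
  rank(A − (1)·I) = 2, so dim ker(A − (1)·I) = n − 2 = 1

Summary:
  λ = 1: algebraic multiplicity = 3, geometric multiplicity = 1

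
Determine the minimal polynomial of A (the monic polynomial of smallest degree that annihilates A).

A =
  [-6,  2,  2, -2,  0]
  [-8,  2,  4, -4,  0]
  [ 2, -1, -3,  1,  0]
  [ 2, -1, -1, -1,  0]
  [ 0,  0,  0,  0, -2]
x^2 + 4*x + 4

The characteristic polynomial is χ_A(x) = (x + 2)^5, so the eigenvalues are known. The minimal polynomial is
  m_A(x) = Π_λ (x − λ)^{k_λ}
where k_λ is the size of the *largest* Jordan block for λ (equivalently, the smallest k with (A − λI)^k v = 0 for every generalised eigenvector v of λ).

  λ = -2: largest Jordan block has size 2, contributing (x + 2)^2

So m_A(x) = (x + 2)^2 = x^2 + 4*x + 4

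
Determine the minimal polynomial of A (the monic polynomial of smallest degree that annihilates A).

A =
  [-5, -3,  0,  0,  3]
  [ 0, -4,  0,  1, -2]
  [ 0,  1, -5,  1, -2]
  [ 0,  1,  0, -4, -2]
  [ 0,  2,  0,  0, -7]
x^3 + 15*x^2 + 75*x + 125

The characteristic polynomial is χ_A(x) = (x + 5)^5, so the eigenvalues are known. The minimal polynomial is
  m_A(x) = Π_λ (x − λ)^{k_λ}
where k_λ is the size of the *largest* Jordan block for λ (equivalently, the smallest k with (A − λI)^k v = 0 for every generalised eigenvector v of λ).

  λ = -5: largest Jordan block has size 3, contributing (x + 5)^3

So m_A(x) = (x + 5)^3 = x^3 + 15*x^2 + 75*x + 125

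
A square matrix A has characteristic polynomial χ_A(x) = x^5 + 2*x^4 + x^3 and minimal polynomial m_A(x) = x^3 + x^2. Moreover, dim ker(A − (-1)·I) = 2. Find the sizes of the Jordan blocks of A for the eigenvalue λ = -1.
Block sizes for λ = -1: [1, 1]

Step 1 — from the characteristic polynomial, algebraic multiplicity of λ = -1 is 2. From dim ker(A − (-1)·I) = 2, there are exactly 2 Jordan blocks for λ = -1.
Step 2 — from the minimal polynomial, the factor (x + 1) tells us the largest block for λ = -1 has size 1.
Step 3 — with total size 2, 2 blocks, and largest block 1, the block sizes (in nonincreasing order) are [1, 1].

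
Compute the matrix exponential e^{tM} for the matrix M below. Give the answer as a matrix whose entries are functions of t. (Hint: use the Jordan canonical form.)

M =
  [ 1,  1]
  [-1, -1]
e^{tM} =
  [t + 1, t]
  [-t, 1 - t]

Strategy: write M = P · J · P⁻¹ where J is a Jordan canonical form, so e^{tM} = P · e^{tJ} · P⁻¹, and e^{tJ} can be computed block-by-block.

M has Jordan form
J =
  [0, 1]
  [0, 0]
(up to reordering of blocks).

Per-block formulas:
  For a 2×2 Jordan block J_2(0): exp(t · J_2(0)) = e^(0t)·(I + t·N), where N is the 2×2 nilpotent shift.

After assembling e^{tJ} and conjugating by P, we get:

e^{tM} =
  [t + 1, t]
  [-t, 1 - t]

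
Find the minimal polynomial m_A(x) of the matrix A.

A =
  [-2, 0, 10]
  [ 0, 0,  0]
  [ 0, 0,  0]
x^2 + 2*x

The characteristic polynomial is χ_A(x) = x^2*(x + 2), so the eigenvalues are known. The minimal polynomial is
  m_A(x) = Π_λ (x − λ)^{k_λ}
where k_λ is the size of the *largest* Jordan block for λ (equivalently, the smallest k with (A − λI)^k v = 0 for every generalised eigenvector v of λ).

  λ = -2: largest Jordan block has size 1, contributing (x + 2)
  λ = 0: largest Jordan block has size 1, contributing (x − 0)

So m_A(x) = x*(x + 2) = x^2 + 2*x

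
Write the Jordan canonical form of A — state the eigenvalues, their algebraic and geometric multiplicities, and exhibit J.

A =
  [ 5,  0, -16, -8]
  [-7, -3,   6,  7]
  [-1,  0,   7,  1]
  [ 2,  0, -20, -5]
J_1(-3) ⊕ J_1(-3) ⊕ J_2(5)

The characteristic polynomial is
  det(x·I − A) = x^4 - 4*x^3 - 26*x^2 + 60*x + 225 = (x - 5)^2*(x + 3)^2

Eigenvalues and multiplicities (the geometric multiplicity of λ is n − rank(A − λI), which equals the number of Jordan blocks for λ):
  λ = -3: algebraic multiplicity = 2, geometric multiplicity = 2
  λ = 5: algebraic multiplicity = 2, geometric multiplicity = 1

Determining the block sizes for each eigenvalue:
  λ = -3: gm = am = 2, so every block has size 1 → block sizes [1, 1]
  λ = 5: one block (gm = 1), so the single block has size am = 2 → block sizes [2]

Assembling the blocks gives a Jordan form
J =
  [-3,  0, 0, 0]
  [ 0, -3, 0, 0]
  [ 0,  0, 5, 1]
  [ 0,  0, 0, 5]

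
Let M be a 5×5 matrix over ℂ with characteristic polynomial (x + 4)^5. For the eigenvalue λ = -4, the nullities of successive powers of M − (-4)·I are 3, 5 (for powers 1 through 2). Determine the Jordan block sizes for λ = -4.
Block sizes for λ = -4: [2, 2, 1]

From the dimensions of kernels of powers, the number of Jordan blocks of size at least j is d_j − d_{j−1} where d_j = dim ker(N^j) (with d_0 = 0). Computing the differences gives [3, 2].
The number of blocks of size exactly k is (#blocks of size ≥ k) − (#blocks of size ≥ k + 1), so the partition is: 1 block(s) of size 1, 2 block(s) of size 2.
In nonincreasing order the block sizes are [2, 2, 1].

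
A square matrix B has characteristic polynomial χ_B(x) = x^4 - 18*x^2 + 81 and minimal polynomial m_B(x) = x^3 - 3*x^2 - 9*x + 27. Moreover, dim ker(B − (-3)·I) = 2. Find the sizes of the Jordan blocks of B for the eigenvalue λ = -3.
Block sizes for λ = -3: [1, 1]

Step 1 — from the characteristic polynomial, algebraic multiplicity of λ = -3 is 2. From dim ker(B − (-3)·I) = 2, there are exactly 2 Jordan blocks for λ = -3.
Step 2 — from the minimal polynomial, the factor (x + 3) tells us the largest block for λ = -3 has size 1.
Step 3 — with total size 2, 2 blocks, and largest block 1, the block sizes (in nonincreasing order) are [1, 1].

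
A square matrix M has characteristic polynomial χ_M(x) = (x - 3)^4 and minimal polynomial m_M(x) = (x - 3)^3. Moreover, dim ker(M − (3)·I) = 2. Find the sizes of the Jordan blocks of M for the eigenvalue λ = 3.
Block sizes for λ = 3: [3, 1]

Step 1 — from the characteristic polynomial, algebraic multiplicity of λ = 3 is 4. From dim ker(M − (3)·I) = 2, there are exactly 2 Jordan blocks for λ = 3.
Step 2 — from the minimal polynomial, the factor (x − 3)^3 tells us the largest block for λ = 3 has size 3.
Step 3 — with total size 4, 2 blocks, and largest block 3, the block sizes (in nonincreasing order) are [3, 1].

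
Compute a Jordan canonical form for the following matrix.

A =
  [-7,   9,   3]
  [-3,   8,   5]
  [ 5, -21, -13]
J_3(-4)

The characteristic polynomial is
  det(x·I − A) = x^3 + 12*x^2 + 48*x + 64 = (x + 4)^3

Eigenvalues and multiplicities (the geometric multiplicity of λ is n − rank(A − λI), which equals the number of Jordan blocks for λ):
  λ = -4: algebraic multiplicity = 3, geometric multiplicity = 1

Determining the block sizes for each eigenvalue:
  λ = -4: one block (gm = 1), so the single block has size am = 3 → block sizes [3]

Assembling the blocks gives a Jordan form
J =
  [-4,  1,  0]
  [ 0, -4,  1]
  [ 0,  0, -4]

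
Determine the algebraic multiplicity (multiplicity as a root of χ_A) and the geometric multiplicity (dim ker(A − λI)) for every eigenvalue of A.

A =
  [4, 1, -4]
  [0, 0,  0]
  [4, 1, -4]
λ = 0: alg = 3, geom = 2

Step 1 — factor the characteristic polynomial to read off the algebraic multiplicities:
  χ_A(x) = x^3

Step 2 — compute geometric multiplicities via the rank-nullity identity g(λ) = n − rank(A − λI):
  rank(A − (0)·I) = 1, so dim ker(A − (0)·I) = n − 1 = 2

Summary:
  λ = 0: algebraic multiplicity = 3, geometric multiplicity = 2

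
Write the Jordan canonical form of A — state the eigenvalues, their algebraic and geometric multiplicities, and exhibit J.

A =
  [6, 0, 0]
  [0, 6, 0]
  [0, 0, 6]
J_1(6) ⊕ J_1(6) ⊕ J_1(6)

The characteristic polynomial is
  det(x·I − A) = x^3 - 18*x^2 + 108*x - 216 = (x - 6)^3

Eigenvalues and multiplicities (the geometric multiplicity of λ is n − rank(A − λI), which equals the number of Jordan blocks for λ):
  λ = 6: algebraic multiplicity = 3, geometric multiplicity = 3

Determining the block sizes for each eigenvalue:
  λ = 6: gm = am = 3, so every block has size 1 → block sizes [1, 1, 1]

Assembling the blocks gives a Jordan form
J =
  [6, 0, 0]
  [0, 6, 0]
  [0, 0, 6]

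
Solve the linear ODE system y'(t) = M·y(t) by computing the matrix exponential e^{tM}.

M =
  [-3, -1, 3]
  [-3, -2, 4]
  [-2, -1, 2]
e^{tM} =
  [t^2*exp(-t)/2 - 2*t*exp(-t) + exp(-t), -t*exp(-t), -t^2*exp(-t)/2 + 3*t*exp(-t)]
  [t^2*exp(-t)/2 - 3*t*exp(-t), -t*exp(-t) + exp(-t), -t^2*exp(-t)/2 + 4*t*exp(-t)]
  [t^2*exp(-t)/2 - 2*t*exp(-t), -t*exp(-t), -t^2*exp(-t)/2 + 3*t*exp(-t) + exp(-t)]

Strategy: write M = P · J · P⁻¹ where J is a Jordan canonical form, so e^{tM} = P · e^{tJ} · P⁻¹, and e^{tJ} can be computed block-by-block.

M has Jordan form
J =
  [-1,  1,  0]
  [ 0, -1,  1]
  [ 0,  0, -1]
(up to reordering of blocks).

Per-block formulas:
  For a 3×3 Jordan block J_3(-1): exp(t · J_3(-1)) = e^(-1t)·(I + t·N + (t^2/2)·N^2), where N is the 3×3 nilpotent shift.

After assembling e^{tJ} and conjugating by P, we get:

e^{tM} =
  [t^2*exp(-t)/2 - 2*t*exp(-t) + exp(-t), -t*exp(-t), -t^2*exp(-t)/2 + 3*t*exp(-t)]
  [t^2*exp(-t)/2 - 3*t*exp(-t), -t*exp(-t) + exp(-t), -t^2*exp(-t)/2 + 4*t*exp(-t)]
  [t^2*exp(-t)/2 - 2*t*exp(-t), -t*exp(-t), -t^2*exp(-t)/2 + 3*t*exp(-t) + exp(-t)]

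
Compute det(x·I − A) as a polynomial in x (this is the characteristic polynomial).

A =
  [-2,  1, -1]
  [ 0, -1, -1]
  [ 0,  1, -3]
x^3 + 6*x^2 + 12*x + 8

Expanding det(x·I − A) (e.g. by cofactor expansion or by noting that A is similar to its Jordan form J, which has the same characteristic polynomial as A) gives
  χ_A(x) = x^3 + 6*x^2 + 12*x + 8
which factors as (x + 2)^3. The eigenvalues (with algebraic multiplicities) are λ = -2 with multiplicity 3.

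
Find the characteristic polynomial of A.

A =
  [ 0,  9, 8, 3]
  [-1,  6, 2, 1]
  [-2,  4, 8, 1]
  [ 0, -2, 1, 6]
x^4 - 20*x^3 + 150*x^2 - 500*x + 625

Expanding det(x·I − A) (e.g. by cofactor expansion or by noting that A is similar to its Jordan form J, which has the same characteristic polynomial as A) gives
  χ_A(x) = x^4 - 20*x^3 + 150*x^2 - 500*x + 625
which factors as (x - 5)^4. The eigenvalues (with algebraic multiplicities) are λ = 5 with multiplicity 4.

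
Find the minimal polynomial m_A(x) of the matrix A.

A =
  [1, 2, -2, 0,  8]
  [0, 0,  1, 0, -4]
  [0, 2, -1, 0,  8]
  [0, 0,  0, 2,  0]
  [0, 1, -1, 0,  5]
x^2 - 3*x + 2

The characteristic polynomial is χ_A(x) = (x - 2)^2*(x - 1)^3, so the eigenvalues are known. The minimal polynomial is
  m_A(x) = Π_λ (x − λ)^{k_λ}
where k_λ is the size of the *largest* Jordan block for λ (equivalently, the smallest k with (A − λI)^k v = 0 for every generalised eigenvector v of λ).

  λ = 1: largest Jordan block has size 1, contributing (x − 1)
  λ = 2: largest Jordan block has size 1, contributing (x − 2)

So m_A(x) = (x - 2)*(x - 1) = x^2 - 3*x + 2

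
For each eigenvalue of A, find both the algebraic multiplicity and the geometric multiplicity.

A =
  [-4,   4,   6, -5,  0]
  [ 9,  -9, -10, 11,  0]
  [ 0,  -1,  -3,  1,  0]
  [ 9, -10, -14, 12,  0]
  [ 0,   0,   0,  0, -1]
λ = -1: alg = 5, geom = 3

Step 1 — factor the characteristic polynomial to read off the algebraic multiplicities:
  χ_A(x) = (x + 1)^5

Step 2 — compute geometric multiplicities via the rank-nullity identity g(λ) = n − rank(A − λI):
  rank(A − (-1)·I) = 2, so dim ker(A − (-1)·I) = n − 2 = 3

Summary:
  λ = -1: algebraic multiplicity = 5, geometric multiplicity = 3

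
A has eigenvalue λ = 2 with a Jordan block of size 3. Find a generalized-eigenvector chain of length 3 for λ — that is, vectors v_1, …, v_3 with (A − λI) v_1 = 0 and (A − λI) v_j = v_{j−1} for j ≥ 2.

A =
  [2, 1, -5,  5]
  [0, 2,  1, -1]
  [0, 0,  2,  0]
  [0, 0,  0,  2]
A Jordan chain for λ = 2 of length 3:
v_1 = (1, 0, 0, 0)ᵀ
v_2 = (-5, 1, 0, 0)ᵀ
v_3 = (0, 0, 1, 0)ᵀ

Let N = A − (2)·I. We want v_3 with N^3 v_3 = 0 but N^2 v_3 ≠ 0; then v_{j-1} := N · v_j for j = 3, …, 2.

Pick v_3 = (0, 0, 1, 0)ᵀ.
Then v_2 = N · v_3 = (-5, 1, 0, 0)ᵀ.
Then v_1 = N · v_2 = (1, 0, 0, 0)ᵀ.

Sanity check: (A − (2)·I) v_1 = (0, 0, 0, 0)ᵀ = 0. ✓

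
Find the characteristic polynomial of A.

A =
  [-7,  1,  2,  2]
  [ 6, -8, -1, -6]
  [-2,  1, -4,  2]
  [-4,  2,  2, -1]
x^4 + 20*x^3 + 150*x^2 + 500*x + 625

Expanding det(x·I − A) (e.g. by cofactor expansion or by noting that A is similar to its Jordan form J, which has the same characteristic polynomial as A) gives
  χ_A(x) = x^4 + 20*x^3 + 150*x^2 + 500*x + 625
which factors as (x + 5)^4. The eigenvalues (with algebraic multiplicities) are λ = -5 with multiplicity 4.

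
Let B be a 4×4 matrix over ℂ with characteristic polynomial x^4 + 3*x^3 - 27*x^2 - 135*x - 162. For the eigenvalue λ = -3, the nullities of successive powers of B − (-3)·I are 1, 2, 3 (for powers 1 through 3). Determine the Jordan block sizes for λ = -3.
Block sizes for λ = -3: [3]

From the dimensions of kernels of powers, the number of Jordan blocks of size at least j is d_j − d_{j−1} where d_j = dim ker(N^j) (with d_0 = 0). Computing the differences gives [1, 1, 1].
The number of blocks of size exactly k is (#blocks of size ≥ k) − (#blocks of size ≥ k + 1), so the partition is: 1 block(s) of size 3.
In nonincreasing order the block sizes are [3].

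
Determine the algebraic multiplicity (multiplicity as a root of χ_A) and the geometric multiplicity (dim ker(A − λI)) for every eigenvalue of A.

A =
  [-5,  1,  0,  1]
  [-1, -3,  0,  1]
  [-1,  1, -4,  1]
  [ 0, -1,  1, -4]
λ = -4: alg = 4, geom = 2

Step 1 — factor the characteristic polynomial to read off the algebraic multiplicities:
  χ_A(x) = (x + 4)^4

Step 2 — compute geometric multiplicities via the rank-nullity identity g(λ) = n − rank(A − λI):
  rank(A − (-4)·I) = 2, so dim ker(A − (-4)·I) = n − 2 = 2

Summary:
  λ = -4: algebraic multiplicity = 4, geometric multiplicity = 2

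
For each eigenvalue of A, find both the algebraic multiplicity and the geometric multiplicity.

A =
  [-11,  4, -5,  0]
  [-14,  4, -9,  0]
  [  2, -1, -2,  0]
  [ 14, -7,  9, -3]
λ = -3: alg = 4, geom = 2

Step 1 — factor the characteristic polynomial to read off the algebraic multiplicities:
  χ_A(x) = (x + 3)^4

Step 2 — compute geometric multiplicities via the rank-nullity identity g(λ) = n − rank(A − λI):
  rank(A − (-3)·I) = 2, so dim ker(A − (-3)·I) = n − 2 = 2

Summary:
  λ = -3: algebraic multiplicity = 4, geometric multiplicity = 2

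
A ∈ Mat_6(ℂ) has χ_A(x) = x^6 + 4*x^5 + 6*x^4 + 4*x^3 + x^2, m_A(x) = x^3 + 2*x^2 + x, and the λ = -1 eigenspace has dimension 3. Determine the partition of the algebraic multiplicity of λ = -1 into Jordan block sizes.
Block sizes for λ = -1: [2, 1, 1]

Step 1 — from the characteristic polynomial, algebraic multiplicity of λ = -1 is 4. From dim ker(A − (-1)·I) = 3, there are exactly 3 Jordan blocks for λ = -1.
Step 2 — from the minimal polynomial, the factor (x + 1)^2 tells us the largest block for λ = -1 has size 2.
Step 3 — with total size 4, 3 blocks, and largest block 2, the block sizes (in nonincreasing order) are [2, 1, 1].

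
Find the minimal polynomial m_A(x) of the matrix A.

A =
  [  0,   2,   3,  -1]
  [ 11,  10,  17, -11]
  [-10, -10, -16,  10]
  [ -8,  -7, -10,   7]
x^4 - x^3 - 9*x^2 - 11*x - 4

The characteristic polynomial is χ_A(x) = (x - 4)*(x + 1)^3, so the eigenvalues are known. The minimal polynomial is
  m_A(x) = Π_λ (x − λ)^{k_λ}
where k_λ is the size of the *largest* Jordan block for λ (equivalently, the smallest k with (A − λI)^k v = 0 for every generalised eigenvector v of λ).

  λ = -1: largest Jordan block has size 3, contributing (x + 1)^3
  λ = 4: largest Jordan block has size 1, contributing (x − 4)

So m_A(x) = (x - 4)*(x + 1)^3 = x^4 - x^3 - 9*x^2 - 11*x - 4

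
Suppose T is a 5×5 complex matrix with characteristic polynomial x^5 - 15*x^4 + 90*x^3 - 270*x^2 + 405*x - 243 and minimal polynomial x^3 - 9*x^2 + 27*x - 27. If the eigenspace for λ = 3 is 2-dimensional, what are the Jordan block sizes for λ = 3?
Block sizes for λ = 3: [3, 2]

Step 1 — from the characteristic polynomial, algebraic multiplicity of λ = 3 is 5. From dim ker(T − (3)·I) = 2, there are exactly 2 Jordan blocks for λ = 3.
Step 2 — from the minimal polynomial, the factor (x − 3)^3 tells us the largest block for λ = 3 has size 3.
Step 3 — with total size 5, 2 blocks, and largest block 3, the block sizes (in nonincreasing order) are [3, 2].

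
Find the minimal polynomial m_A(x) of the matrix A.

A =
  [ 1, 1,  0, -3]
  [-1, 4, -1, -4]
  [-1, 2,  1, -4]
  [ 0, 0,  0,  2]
x^3 - 6*x^2 + 12*x - 8

The characteristic polynomial is χ_A(x) = (x - 2)^4, so the eigenvalues are known. The minimal polynomial is
  m_A(x) = Π_λ (x − λ)^{k_λ}
where k_λ is the size of the *largest* Jordan block for λ (equivalently, the smallest k with (A − λI)^k v = 0 for every generalised eigenvector v of λ).

  λ = 2: largest Jordan block has size 3, contributing (x − 2)^3

So m_A(x) = (x - 2)^3 = x^3 - 6*x^2 + 12*x - 8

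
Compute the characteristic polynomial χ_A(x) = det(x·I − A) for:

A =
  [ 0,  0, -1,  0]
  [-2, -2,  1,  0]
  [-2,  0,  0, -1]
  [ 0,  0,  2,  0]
x^4 + 2*x^3

Expanding det(x·I − A) (e.g. by cofactor expansion or by noting that A is similar to its Jordan form J, which has the same characteristic polynomial as A) gives
  χ_A(x) = x^4 + 2*x^3
which factors as x^3*(x + 2). The eigenvalues (with algebraic multiplicities) are λ = -2 with multiplicity 1, λ = 0 with multiplicity 3.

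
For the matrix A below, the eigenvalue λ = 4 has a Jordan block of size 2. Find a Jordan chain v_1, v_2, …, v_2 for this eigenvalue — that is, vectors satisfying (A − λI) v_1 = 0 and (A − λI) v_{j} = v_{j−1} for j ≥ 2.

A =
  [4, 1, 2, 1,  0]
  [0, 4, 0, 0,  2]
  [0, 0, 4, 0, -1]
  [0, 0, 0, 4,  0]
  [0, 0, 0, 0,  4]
A Jordan chain for λ = 4 of length 2:
v_1 = (1, 0, 0, 0, 0)ᵀ
v_2 = (0, 1, 0, 0, 0)ᵀ

Let N = A − (4)·I. We want v_2 with N^2 v_2 = 0 but N^1 v_2 ≠ 0; then v_{j-1} := N · v_j for j = 2, …, 2.

Pick v_2 = (0, 1, 0, 0, 0)ᵀ.
Then v_1 = N · v_2 = (1, 0, 0, 0, 0)ᵀ.

Sanity check: (A − (4)·I) v_1 = (0, 0, 0, 0, 0)ᵀ = 0. ✓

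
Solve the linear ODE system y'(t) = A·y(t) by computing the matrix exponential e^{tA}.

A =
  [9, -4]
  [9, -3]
e^{tA} =
  [6*t*exp(3*t) + exp(3*t), -4*t*exp(3*t)]
  [9*t*exp(3*t), -6*t*exp(3*t) + exp(3*t)]

Strategy: write A = P · J · P⁻¹ where J is a Jordan canonical form, so e^{tA} = P · e^{tJ} · P⁻¹, and e^{tJ} can be computed block-by-block.

A has Jordan form
J =
  [3, 1]
  [0, 3]
(up to reordering of blocks).

Per-block formulas:
  For a 2×2 Jordan block J_2(3): exp(t · J_2(3)) = e^(3t)·(I + t·N), where N is the 2×2 nilpotent shift.

After assembling e^{tJ} and conjugating by P, we get:

e^{tA} =
  [6*t*exp(3*t) + exp(3*t), -4*t*exp(3*t)]
  [9*t*exp(3*t), -6*t*exp(3*t) + exp(3*t)]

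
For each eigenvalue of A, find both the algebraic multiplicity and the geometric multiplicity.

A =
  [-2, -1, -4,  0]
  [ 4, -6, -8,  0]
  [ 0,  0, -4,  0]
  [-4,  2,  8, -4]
λ = -4: alg = 4, geom = 3

Step 1 — factor the characteristic polynomial to read off the algebraic multiplicities:
  χ_A(x) = (x + 4)^4

Step 2 — compute geometric multiplicities via the rank-nullity identity g(λ) = n − rank(A − λI):
  rank(A − (-4)·I) = 1, so dim ker(A − (-4)·I) = n − 1 = 3

Summary:
  λ = -4: algebraic multiplicity = 4, geometric multiplicity = 3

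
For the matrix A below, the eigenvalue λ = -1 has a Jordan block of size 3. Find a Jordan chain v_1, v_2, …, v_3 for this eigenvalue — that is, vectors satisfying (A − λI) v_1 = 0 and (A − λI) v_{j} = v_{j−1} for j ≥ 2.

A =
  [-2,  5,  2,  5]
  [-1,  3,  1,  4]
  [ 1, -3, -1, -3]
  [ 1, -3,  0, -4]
A Jordan chain for λ = -1 of length 3:
v_1 = (3, 2, -1, -1)ᵀ
v_2 = (-1, -1, 1, 1)ᵀ
v_3 = (1, 0, 0, 0)ᵀ

Let N = A − (-1)·I. We want v_3 with N^3 v_3 = 0 but N^2 v_3 ≠ 0; then v_{j-1} := N · v_j for j = 3, …, 2.

Pick v_3 = (1, 0, 0, 0)ᵀ.
Then v_2 = N · v_3 = (-1, -1, 1, 1)ᵀ.
Then v_1 = N · v_2 = (3, 2, -1, -1)ᵀ.

Sanity check: (A − (-1)·I) v_1 = (0, 0, 0, 0)ᵀ = 0. ✓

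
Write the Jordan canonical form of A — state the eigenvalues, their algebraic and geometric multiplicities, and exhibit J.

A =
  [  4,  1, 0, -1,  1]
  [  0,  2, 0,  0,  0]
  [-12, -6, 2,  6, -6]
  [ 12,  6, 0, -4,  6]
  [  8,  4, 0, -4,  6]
J_2(2) ⊕ J_1(2) ⊕ J_1(2) ⊕ J_1(2)

The characteristic polynomial is
  det(x·I − A) = x^5 - 10*x^4 + 40*x^3 - 80*x^2 + 80*x - 32 = (x - 2)^5

Eigenvalues and multiplicities (the geometric multiplicity of λ is n − rank(A − λI), which equals the number of Jordan blocks for λ):
  λ = 2: algebraic multiplicity = 5, geometric multiplicity = 4

Determining the block sizes for each eigenvalue:
  λ = 2: 4 blocks summing to 5 forces exactly one block of size 2 and the rest size 1 → block sizes [2, 1, 1, 1]

Assembling the blocks gives a Jordan form
J =
  [2, 1, 0, 0, 0]
  [0, 2, 0, 0, 0]
  [0, 0, 2, 0, 0]
  [0, 0, 0, 2, 0]
  [0, 0, 0, 0, 2]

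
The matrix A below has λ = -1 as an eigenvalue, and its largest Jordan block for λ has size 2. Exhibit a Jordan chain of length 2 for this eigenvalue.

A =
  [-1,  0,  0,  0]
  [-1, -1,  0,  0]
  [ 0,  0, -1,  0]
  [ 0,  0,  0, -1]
A Jordan chain for λ = -1 of length 2:
v_1 = (0, -1, 0, 0)ᵀ
v_2 = (1, 0, 0, 0)ᵀ

Let N = A − (-1)·I. We want v_2 with N^2 v_2 = 0 but N^1 v_2 ≠ 0; then v_{j-1} := N · v_j for j = 2, …, 2.

Pick v_2 = (1, 0, 0, 0)ᵀ.
Then v_1 = N · v_2 = (0, -1, 0, 0)ᵀ.

Sanity check: (A − (-1)·I) v_1 = (0, 0, 0, 0)ᵀ = 0. ✓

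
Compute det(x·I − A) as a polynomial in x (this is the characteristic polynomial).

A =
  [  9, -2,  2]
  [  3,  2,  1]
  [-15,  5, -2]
x^3 - 9*x^2 + 27*x - 27

Expanding det(x·I − A) (e.g. by cofactor expansion or by noting that A is similar to its Jordan form J, which has the same characteristic polynomial as A) gives
  χ_A(x) = x^3 - 9*x^2 + 27*x - 27
which factors as (x - 3)^3. The eigenvalues (with algebraic multiplicities) are λ = 3 with multiplicity 3.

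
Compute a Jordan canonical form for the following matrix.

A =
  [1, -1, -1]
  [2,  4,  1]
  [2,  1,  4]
J_2(3) ⊕ J_1(3)

The characteristic polynomial is
  det(x·I − A) = x^3 - 9*x^2 + 27*x - 27 = (x - 3)^3

Eigenvalues and multiplicities (the geometric multiplicity of λ is n − rank(A − λI), which equals the number of Jordan blocks for λ):
  λ = 3: algebraic multiplicity = 3, geometric multiplicity = 2

Determining the block sizes for each eigenvalue:
  λ = 3: 2 blocks summing to 3 forces exactly one block of size 2 and the rest size 1 → block sizes [2, 1]

Assembling the blocks gives a Jordan form
J =
  [3, 1, 0]
  [0, 3, 0]
  [0, 0, 3]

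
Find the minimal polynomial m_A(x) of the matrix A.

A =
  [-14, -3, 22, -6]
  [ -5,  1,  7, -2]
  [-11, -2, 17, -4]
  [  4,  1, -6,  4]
x^3 - 6*x^2 + 12*x - 8

The characteristic polynomial is χ_A(x) = (x - 2)^4, so the eigenvalues are known. The minimal polynomial is
  m_A(x) = Π_λ (x − λ)^{k_λ}
where k_λ is the size of the *largest* Jordan block for λ (equivalently, the smallest k with (A − λI)^k v = 0 for every generalised eigenvector v of λ).

  λ = 2: largest Jordan block has size 3, contributing (x − 2)^3

So m_A(x) = (x - 2)^3 = x^3 - 6*x^2 + 12*x - 8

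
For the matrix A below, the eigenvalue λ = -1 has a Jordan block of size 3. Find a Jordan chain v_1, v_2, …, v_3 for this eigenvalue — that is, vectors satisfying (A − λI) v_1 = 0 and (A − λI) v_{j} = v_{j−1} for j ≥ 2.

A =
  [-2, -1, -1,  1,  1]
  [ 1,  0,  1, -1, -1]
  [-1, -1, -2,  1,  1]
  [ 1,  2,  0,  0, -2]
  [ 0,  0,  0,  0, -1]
A Jordan chain for λ = -1 of length 3:
v_1 = (2, -2, 2, 2, 0)ᵀ
v_2 = (-1, 1, -1, 1, 0)ᵀ
v_3 = (1, 0, 0, 0, 0)ᵀ

Let N = A − (-1)·I. We want v_3 with N^3 v_3 = 0 but N^2 v_3 ≠ 0; then v_{j-1} := N · v_j for j = 3, …, 2.

Pick v_3 = (1, 0, 0, 0, 0)ᵀ.
Then v_2 = N · v_3 = (-1, 1, -1, 1, 0)ᵀ.
Then v_1 = N · v_2 = (2, -2, 2, 2, 0)ᵀ.

Sanity check: (A − (-1)·I) v_1 = (0, 0, 0, 0, 0)ᵀ = 0. ✓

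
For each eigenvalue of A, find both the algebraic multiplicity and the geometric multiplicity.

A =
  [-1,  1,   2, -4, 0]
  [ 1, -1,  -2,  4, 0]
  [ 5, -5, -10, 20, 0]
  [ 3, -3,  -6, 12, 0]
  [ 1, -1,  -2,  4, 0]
λ = 0: alg = 5, geom = 4

Step 1 — factor the characteristic polynomial to read off the algebraic multiplicities:
  χ_A(x) = x^5

Step 2 — compute geometric multiplicities via the rank-nullity identity g(λ) = n − rank(A − λI):
  rank(A − (0)·I) = 1, so dim ker(A − (0)·I) = n − 1 = 4

Summary:
  λ = 0: algebraic multiplicity = 5, geometric multiplicity = 4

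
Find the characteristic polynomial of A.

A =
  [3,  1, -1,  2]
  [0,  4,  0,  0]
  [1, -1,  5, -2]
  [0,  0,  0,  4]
x^4 - 16*x^3 + 96*x^2 - 256*x + 256

Expanding det(x·I − A) (e.g. by cofactor expansion or by noting that A is similar to its Jordan form J, which has the same characteristic polynomial as A) gives
  χ_A(x) = x^4 - 16*x^3 + 96*x^2 - 256*x + 256
which factors as (x - 4)^4. The eigenvalues (with algebraic multiplicities) are λ = 4 with multiplicity 4.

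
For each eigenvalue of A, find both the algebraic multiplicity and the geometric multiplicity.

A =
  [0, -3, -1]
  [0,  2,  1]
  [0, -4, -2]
λ = 0: alg = 3, geom = 1

Step 1 — factor the characteristic polynomial to read off the algebraic multiplicities:
  χ_A(x) = x^3

Step 2 — compute geometric multiplicities via the rank-nullity identity g(λ) = n − rank(A − λI):
  rank(A − (0)·I) = 2, so dim ker(A − (0)·I) = n − 2 = 1

Summary:
  λ = 0: algebraic multiplicity = 3, geometric multiplicity = 1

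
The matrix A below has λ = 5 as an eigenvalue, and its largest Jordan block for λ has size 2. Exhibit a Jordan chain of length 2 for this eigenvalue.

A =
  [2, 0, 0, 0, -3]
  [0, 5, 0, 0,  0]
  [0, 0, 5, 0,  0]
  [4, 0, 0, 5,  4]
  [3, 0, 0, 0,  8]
A Jordan chain for λ = 5 of length 2:
v_1 = (-3, 0, 0, 4, 3)ᵀ
v_2 = (1, 0, 0, 0, 0)ᵀ

Let N = A − (5)·I. We want v_2 with N^2 v_2 = 0 but N^1 v_2 ≠ 0; then v_{j-1} := N · v_j for j = 2, …, 2.

Pick v_2 = (1, 0, 0, 0, 0)ᵀ.
Then v_1 = N · v_2 = (-3, 0, 0, 4, 3)ᵀ.

Sanity check: (A − (5)·I) v_1 = (0, 0, 0, 0, 0)ᵀ = 0. ✓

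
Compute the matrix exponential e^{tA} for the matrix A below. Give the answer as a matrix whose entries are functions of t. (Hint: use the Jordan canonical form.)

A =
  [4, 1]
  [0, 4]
e^{tA} =
  [exp(4*t), t*exp(4*t)]
  [0, exp(4*t)]

Strategy: write A = P · J · P⁻¹ where J is a Jordan canonical form, so e^{tA} = P · e^{tJ} · P⁻¹, and e^{tJ} can be computed block-by-block.

A has Jordan form
J =
  [4, 1]
  [0, 4]
(up to reordering of blocks).

Per-block formulas:
  For a 2×2 Jordan block J_2(4): exp(t · J_2(4)) = e^(4t)·(I + t·N), where N is the 2×2 nilpotent shift.

After assembling e^{tJ} and conjugating by P, we get:

e^{tA} =
  [exp(4*t), t*exp(4*t)]
  [0, exp(4*t)]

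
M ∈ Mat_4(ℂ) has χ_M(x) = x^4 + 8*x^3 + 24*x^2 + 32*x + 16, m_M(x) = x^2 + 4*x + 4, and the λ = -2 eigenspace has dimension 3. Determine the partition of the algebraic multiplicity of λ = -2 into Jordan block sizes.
Block sizes for λ = -2: [2, 1, 1]

Step 1 — from the characteristic polynomial, algebraic multiplicity of λ = -2 is 4. From dim ker(M − (-2)·I) = 3, there are exactly 3 Jordan blocks for λ = -2.
Step 2 — from the minimal polynomial, the factor (x + 2)^2 tells us the largest block for λ = -2 has size 2.
Step 3 — with total size 4, 3 blocks, and largest block 2, the block sizes (in nonincreasing order) are [2, 1, 1].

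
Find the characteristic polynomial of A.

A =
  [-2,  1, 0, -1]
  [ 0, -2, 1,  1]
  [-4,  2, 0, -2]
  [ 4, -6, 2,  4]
x^4

Expanding det(x·I − A) (e.g. by cofactor expansion or by noting that A is similar to its Jordan form J, which has the same characteristic polynomial as A) gives
  χ_A(x) = x^4
which factors as x^4. The eigenvalues (with algebraic multiplicities) are λ = 0 with multiplicity 4.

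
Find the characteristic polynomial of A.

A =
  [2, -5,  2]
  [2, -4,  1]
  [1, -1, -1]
x^3 + 3*x^2 + 3*x + 1

Expanding det(x·I − A) (e.g. by cofactor expansion or by noting that A is similar to its Jordan form J, which has the same characteristic polynomial as A) gives
  χ_A(x) = x^3 + 3*x^2 + 3*x + 1
which factors as (x + 1)^3. The eigenvalues (with algebraic multiplicities) are λ = -1 with multiplicity 3.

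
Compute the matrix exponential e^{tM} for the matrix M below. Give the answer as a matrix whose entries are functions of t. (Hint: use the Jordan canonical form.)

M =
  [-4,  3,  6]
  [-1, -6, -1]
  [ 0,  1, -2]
e^{tM} =
  [-3*t^2*exp(-4*t)/2 + exp(-4*t), 3*t*exp(-4*t), 9*t^2*exp(-4*t)/2 + 6*t*exp(-4*t)]
  [t^2*exp(-4*t) - t*exp(-4*t), -2*t*exp(-4*t) + exp(-4*t), -3*t^2*exp(-4*t) - t*exp(-4*t)]
  [-t^2*exp(-4*t)/2, t*exp(-4*t), 3*t^2*exp(-4*t)/2 + 2*t*exp(-4*t) + exp(-4*t)]

Strategy: write M = P · J · P⁻¹ where J is a Jordan canonical form, so e^{tM} = P · e^{tJ} · P⁻¹, and e^{tJ} can be computed block-by-block.

M has Jordan form
J =
  [-4,  1,  0]
  [ 0, -4,  1]
  [ 0,  0, -4]
(up to reordering of blocks).

Per-block formulas:
  For a 3×3 Jordan block J_3(-4): exp(t · J_3(-4)) = e^(-4t)·(I + t·N + (t^2/2)·N^2), where N is the 3×3 nilpotent shift.

After assembling e^{tJ} and conjugating by P, we get:

e^{tM} =
  [-3*t^2*exp(-4*t)/2 + exp(-4*t), 3*t*exp(-4*t), 9*t^2*exp(-4*t)/2 + 6*t*exp(-4*t)]
  [t^2*exp(-4*t) - t*exp(-4*t), -2*t*exp(-4*t) + exp(-4*t), -3*t^2*exp(-4*t) - t*exp(-4*t)]
  [-t^2*exp(-4*t)/2, t*exp(-4*t), 3*t^2*exp(-4*t)/2 + 2*t*exp(-4*t) + exp(-4*t)]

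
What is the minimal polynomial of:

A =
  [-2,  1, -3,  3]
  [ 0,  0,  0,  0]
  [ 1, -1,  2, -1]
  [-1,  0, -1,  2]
x^2 - x

The characteristic polynomial is χ_A(x) = x^2*(x - 1)^2, so the eigenvalues are known. The minimal polynomial is
  m_A(x) = Π_λ (x − λ)^{k_λ}
where k_λ is the size of the *largest* Jordan block for λ (equivalently, the smallest k with (A − λI)^k v = 0 for every generalised eigenvector v of λ).

  λ = 0: largest Jordan block has size 1, contributing (x − 0)
  λ = 1: largest Jordan block has size 1, contributing (x − 1)

So m_A(x) = x*(x - 1) = x^2 - x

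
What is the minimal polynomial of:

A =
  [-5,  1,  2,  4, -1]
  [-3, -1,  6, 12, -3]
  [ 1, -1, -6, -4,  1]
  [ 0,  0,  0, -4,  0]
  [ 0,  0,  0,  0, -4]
x^2 + 8*x + 16

The characteristic polynomial is χ_A(x) = (x + 4)^5, so the eigenvalues are known. The minimal polynomial is
  m_A(x) = Π_λ (x − λ)^{k_λ}
where k_λ is the size of the *largest* Jordan block for λ (equivalently, the smallest k with (A − λI)^k v = 0 for every generalised eigenvector v of λ).

  λ = -4: largest Jordan block has size 2, contributing (x + 4)^2

So m_A(x) = (x + 4)^2 = x^2 + 8*x + 16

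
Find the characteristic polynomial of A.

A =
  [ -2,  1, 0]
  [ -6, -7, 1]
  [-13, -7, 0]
x^3 + 9*x^2 + 27*x + 27

Expanding det(x·I − A) (e.g. by cofactor expansion or by noting that A is similar to its Jordan form J, which has the same characteristic polynomial as A) gives
  χ_A(x) = x^3 + 9*x^2 + 27*x + 27
which factors as (x + 3)^3. The eigenvalues (with algebraic multiplicities) are λ = -3 with multiplicity 3.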